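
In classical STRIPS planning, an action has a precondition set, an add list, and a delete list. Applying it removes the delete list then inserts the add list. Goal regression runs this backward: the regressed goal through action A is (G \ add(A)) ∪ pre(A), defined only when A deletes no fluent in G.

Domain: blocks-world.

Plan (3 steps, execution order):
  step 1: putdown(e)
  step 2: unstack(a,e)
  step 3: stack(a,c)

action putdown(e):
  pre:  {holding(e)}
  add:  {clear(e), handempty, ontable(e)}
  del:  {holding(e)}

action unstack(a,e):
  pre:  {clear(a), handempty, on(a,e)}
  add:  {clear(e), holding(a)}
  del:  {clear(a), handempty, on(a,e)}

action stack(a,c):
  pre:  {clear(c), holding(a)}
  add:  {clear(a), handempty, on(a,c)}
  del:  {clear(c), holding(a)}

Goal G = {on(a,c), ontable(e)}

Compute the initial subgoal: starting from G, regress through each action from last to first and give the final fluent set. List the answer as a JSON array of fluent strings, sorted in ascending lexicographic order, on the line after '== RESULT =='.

Regress step by step:
  through step 3 (stack(a,c)): drop {on(a,c)}, keep {ontable(e)}, require {clear(c), holding(a)}
    → {clear(c), holding(a), ontable(e)}
  through step 2 (unstack(a,e)): drop {holding(a)}, keep {clear(c), ontable(e)}, require {clear(a), handempty, on(a,e)}
    → {clear(a), clear(c), handempty, on(a,e), ontable(e)}
  through step 1 (putdown(e)): drop {handempty, ontable(e)}, keep {clear(a), clear(c), on(a,e)}, require {holding(e)}
    → {clear(a), clear(c), holding(e), on(a,e)}

== RESULT ==
["clear(a)", "clear(c)", "holding(e)", "on(a,e)"]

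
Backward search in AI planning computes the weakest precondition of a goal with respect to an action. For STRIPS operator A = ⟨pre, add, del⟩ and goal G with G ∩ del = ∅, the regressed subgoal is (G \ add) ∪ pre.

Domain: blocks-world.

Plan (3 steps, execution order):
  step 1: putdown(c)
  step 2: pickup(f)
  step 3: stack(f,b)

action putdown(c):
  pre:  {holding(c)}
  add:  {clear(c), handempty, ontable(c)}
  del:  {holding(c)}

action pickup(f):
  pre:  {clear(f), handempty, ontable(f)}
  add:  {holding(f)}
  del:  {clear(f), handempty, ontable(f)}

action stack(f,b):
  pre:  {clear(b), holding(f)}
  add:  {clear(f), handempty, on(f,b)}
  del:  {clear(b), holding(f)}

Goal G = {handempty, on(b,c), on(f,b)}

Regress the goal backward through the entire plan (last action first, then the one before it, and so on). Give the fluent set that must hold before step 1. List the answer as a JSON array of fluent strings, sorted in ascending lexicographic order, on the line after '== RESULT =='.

Regress step by step:
  through step 3 (stack(f,b)): drop {handempty, on(f,b)}, keep {on(b,c)}, require {clear(b), holding(f)}
    → {clear(b), holding(f), on(b,c)}
  through step 2 (pickup(f)): drop {holding(f)}, keep {clear(b), on(b,c)}, require {clear(f), handempty, ontable(f)}
    → {clear(b), clear(f), handempty, on(b,c), ontable(f)}
  through step 1 (putdown(c)): drop {handempty}, keep {clear(b), clear(f), on(b,c), ontable(f)}, require {holding(c)}
    → {clear(b), clear(f), holding(c), on(b,c), ontable(f)}

== RESULT ==
["clear(b)", "clear(f)", "holding(c)", "on(b,c)", "ontable(f)"]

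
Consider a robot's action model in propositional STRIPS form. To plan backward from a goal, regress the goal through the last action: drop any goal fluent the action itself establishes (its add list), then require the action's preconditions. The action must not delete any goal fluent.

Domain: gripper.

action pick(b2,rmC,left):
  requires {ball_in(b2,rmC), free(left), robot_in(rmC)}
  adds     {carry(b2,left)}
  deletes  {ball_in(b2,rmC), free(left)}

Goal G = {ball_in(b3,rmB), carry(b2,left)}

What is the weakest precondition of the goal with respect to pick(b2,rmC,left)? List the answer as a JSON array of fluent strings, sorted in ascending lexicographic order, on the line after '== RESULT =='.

Compute (G \ add) ∪ pre:
  G ∩ del = {}  (empty — regression defined)
  G \ add = {ball_in(b3,rmB), carry(b2,left)} \ {carry(b2,left)} = {ball_in(b3,rmB)}
  ∪ pre   = {ball_in(b3,rmB)} ∪ {ball_in(b2,rmC), free(left), robot_in(rmC)}
          = {ball_in(b2,rmC), ball_in(b3,rmB), free(left), robot_in(rmC)}

== RESULT ==
["ball_in(b2,rmC)", "ball_in(b3,rmB)", "free(left)", "robot_in(rmC)"]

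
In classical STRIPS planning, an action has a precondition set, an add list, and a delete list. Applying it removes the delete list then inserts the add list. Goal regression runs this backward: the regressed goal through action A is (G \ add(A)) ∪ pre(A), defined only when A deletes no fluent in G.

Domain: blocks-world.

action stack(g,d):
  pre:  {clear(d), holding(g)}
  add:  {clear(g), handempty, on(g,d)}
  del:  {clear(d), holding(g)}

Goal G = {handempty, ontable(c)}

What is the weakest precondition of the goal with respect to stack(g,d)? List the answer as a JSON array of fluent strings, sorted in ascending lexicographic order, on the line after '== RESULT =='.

Regress:
  G ∩ del = {}  (empty — regression defined)
  G \ add = {handempty, ontable(c)} \ {clear(g), handempty, on(g,d)} = {ontable(c)}
  ∪ pre   = {ontable(c)} ∪ {clear(d), holding(g)}
          = {clear(d), holding(g), ontable(c)}

== RESULT ==
["clear(d)", "holding(g)", "ontable(c)"]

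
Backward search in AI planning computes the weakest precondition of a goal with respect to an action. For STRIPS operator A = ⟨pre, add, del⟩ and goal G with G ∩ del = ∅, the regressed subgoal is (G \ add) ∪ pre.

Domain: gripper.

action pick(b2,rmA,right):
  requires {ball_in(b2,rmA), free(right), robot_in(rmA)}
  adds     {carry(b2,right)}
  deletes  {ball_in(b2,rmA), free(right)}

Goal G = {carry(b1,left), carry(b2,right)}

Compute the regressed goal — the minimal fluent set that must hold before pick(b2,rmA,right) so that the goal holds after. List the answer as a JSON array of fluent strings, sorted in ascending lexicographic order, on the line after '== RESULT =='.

Compute (G \ add) ∪ pre:
  G ∩ del = {}  (empty — regression defined)
  G \ add = {carry(b1,left), carry(b2,right)} \ {carry(b2,right)} = {carry(b1,left)}
  ∪ pre   = {carry(b1,left)} ∪ {ball_in(b2,rmA), free(right), robot_in(rmA)}
          = {ball_in(b2,rmA), carry(b1,left), free(right), robot_in(rmA)}

== RESULT ==
["ball_in(b2,rmA)", "carry(b1,left)", "free(right)", "robot_in(rmA)"]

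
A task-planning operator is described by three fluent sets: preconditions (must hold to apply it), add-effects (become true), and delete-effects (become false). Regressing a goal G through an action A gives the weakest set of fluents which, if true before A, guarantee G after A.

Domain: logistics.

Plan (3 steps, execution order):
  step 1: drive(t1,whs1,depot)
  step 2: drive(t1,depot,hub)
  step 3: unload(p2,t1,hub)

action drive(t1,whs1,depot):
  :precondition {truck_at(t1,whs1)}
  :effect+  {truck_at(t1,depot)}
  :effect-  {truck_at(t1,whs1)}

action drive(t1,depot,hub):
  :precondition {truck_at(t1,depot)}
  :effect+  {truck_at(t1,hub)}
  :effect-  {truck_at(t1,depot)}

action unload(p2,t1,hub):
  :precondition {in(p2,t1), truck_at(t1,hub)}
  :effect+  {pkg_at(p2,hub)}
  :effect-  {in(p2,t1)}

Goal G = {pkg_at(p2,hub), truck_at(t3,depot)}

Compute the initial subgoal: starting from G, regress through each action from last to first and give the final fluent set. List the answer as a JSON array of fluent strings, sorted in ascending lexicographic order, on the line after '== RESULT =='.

Regress step by step:
  through step 3 (unload(p2,t1,hub)): drop {pkg_at(p2,hub)}, keep {truck_at(t3,depot)}, require {in(p2,t1), truck_at(t1,hub)}
    → {in(p2,t1), truck_at(t1,hub), truck_at(t3,depot)}
  through step 2 (drive(t1,depot,hub)): drop {truck_at(t1,hub)}, keep {in(p2,t1), truck_at(t3,depot)}, require {truck_at(t1,depot)}
    → {in(p2,t1), truck_at(t1,depot), truck_at(t3,depot)}
  through step 1 (drive(t1,whs1,depot)): drop {truck_at(t1,depot)}, keep {in(p2,t1), truck_at(t3,depot)}, require {truck_at(t1,whs1)}
    → {in(p2,t1), truck_at(t1,whs1), truck_at(t3,depot)}

== RESULT ==
["in(p2,t1)", "truck_at(t1,whs1)", "truck_at(t3,depot)"]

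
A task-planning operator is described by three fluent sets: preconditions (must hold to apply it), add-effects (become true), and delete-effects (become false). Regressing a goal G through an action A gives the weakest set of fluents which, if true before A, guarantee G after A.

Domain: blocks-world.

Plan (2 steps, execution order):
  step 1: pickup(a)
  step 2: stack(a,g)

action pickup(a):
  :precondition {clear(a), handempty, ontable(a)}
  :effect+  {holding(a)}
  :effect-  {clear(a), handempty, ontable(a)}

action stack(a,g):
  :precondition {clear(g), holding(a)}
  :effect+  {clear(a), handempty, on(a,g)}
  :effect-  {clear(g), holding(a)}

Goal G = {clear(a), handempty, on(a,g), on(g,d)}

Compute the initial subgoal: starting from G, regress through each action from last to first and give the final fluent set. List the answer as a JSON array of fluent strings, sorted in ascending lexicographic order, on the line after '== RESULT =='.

Work backward from the goal:
  through step 2 (stack(a,g)): drop {clear(a), handempty, on(a,g)}, keep {on(g,d)}, require {clear(g), holding(a)}
    → {clear(g), holding(a), on(g,d)}
  through step 1 (pickup(a)): drop {holding(a)}, keep {clear(g), on(g,d)}, require {clear(a), handempty, ontable(a)}
    → {clear(a), clear(g), handempty, on(g,d), ontable(a)}

== RESULT ==
["clear(a)", "clear(g)", "handempty", "on(g,d)", "ontable(a)"]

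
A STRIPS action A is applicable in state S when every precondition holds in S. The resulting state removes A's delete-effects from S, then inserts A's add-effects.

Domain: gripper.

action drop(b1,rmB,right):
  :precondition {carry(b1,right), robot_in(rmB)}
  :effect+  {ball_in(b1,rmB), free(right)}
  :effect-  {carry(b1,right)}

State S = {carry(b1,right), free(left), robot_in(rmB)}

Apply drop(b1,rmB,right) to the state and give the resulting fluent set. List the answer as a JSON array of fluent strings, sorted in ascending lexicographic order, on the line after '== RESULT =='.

Progress:
  pre ⊆ S: {carry(b1,right), robot_in(rmB)} ⊆ S  — applicable
  S \ del = {free(left), robot_in(rmB)}
  ∪ add   = {ball_in(b1,rmB), free(left), free(right), robot_in(rmB)}

== RESULT ==
["ball_in(b1,rmB)", "free(left)", "free(right)", "robot_in(rmB)"]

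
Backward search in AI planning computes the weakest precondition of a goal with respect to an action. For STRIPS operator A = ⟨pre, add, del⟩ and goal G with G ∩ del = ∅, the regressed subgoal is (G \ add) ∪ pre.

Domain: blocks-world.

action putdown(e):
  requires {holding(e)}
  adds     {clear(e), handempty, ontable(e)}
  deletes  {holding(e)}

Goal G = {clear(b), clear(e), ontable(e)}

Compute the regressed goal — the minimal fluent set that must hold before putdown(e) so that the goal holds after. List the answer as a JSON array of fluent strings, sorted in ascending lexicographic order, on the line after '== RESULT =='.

Regress:
  G ∩ del = {}  (empty — regression defined)
  G \ add = {clear(b), clear(e), ontable(e)} \ {clear(e), handempty, ontable(e)} = {clear(b)}
  ∪ pre   = {clear(b)} ∪ {holding(e)}
          = {clear(b), holding(e)}

== RESULT ==
["clear(b)", "holding(e)"]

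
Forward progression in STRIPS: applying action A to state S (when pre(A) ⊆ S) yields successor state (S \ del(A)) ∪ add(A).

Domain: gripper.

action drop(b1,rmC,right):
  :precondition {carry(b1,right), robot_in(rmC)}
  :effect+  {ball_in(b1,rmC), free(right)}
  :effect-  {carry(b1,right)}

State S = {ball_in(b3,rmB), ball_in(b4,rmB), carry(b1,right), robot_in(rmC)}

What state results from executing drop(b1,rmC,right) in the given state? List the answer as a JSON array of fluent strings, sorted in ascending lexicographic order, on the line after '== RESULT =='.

Progress:
  pre ⊆ S: {carry(b1,right), robot_in(rmC)} ⊆ S  — applicable
  S \ del = {ball_in(b3,rmB), ball_in(b4,rmB), robot_in(rmC)}
  ∪ add   = {ball_in(b1,rmC), ball_in(b3,rmB), ball_in(b4,rmB), free(right), robot_in(rmC)}

== RESULT ==
["ball_in(b1,rmC)", "ball_in(b3,rmB)", "ball_in(b4,rmB)", "free(right)", "robot_in(rmC)"]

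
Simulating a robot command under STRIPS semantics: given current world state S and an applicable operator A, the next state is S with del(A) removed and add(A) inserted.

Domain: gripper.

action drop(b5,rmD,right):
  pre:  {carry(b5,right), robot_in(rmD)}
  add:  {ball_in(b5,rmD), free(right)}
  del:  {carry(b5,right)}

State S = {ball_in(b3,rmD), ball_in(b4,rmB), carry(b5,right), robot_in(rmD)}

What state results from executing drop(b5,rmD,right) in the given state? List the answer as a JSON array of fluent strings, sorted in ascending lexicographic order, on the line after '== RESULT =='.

Progress:
  pre ⊆ S: {carry(b5,right), robot_in(rmD)} ⊆ S  — applicable
  S \ del = {ball_in(b3,rmD), ball_in(b4,rmB), robot_in(rmD)}
  ∪ add   = {ball_in(b3,rmD), ball_in(b4,rmB), ball_in(b5,rmD), free(right), robot_in(rmD)}

== RESULT ==
["ball_in(b3,rmD)", "ball_in(b4,rmB)", "ball_in(b5,rmD)", "free(right)", "robot_in(rmD)"]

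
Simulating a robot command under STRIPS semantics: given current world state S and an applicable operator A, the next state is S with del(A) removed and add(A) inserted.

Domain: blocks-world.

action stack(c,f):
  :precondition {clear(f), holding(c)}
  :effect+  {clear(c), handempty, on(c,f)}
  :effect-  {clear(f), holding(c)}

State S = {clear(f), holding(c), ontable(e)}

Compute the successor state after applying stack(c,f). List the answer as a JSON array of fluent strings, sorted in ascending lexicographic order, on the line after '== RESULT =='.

Progress:
  pre ⊆ S: {clear(f), holding(c)} ⊆ S  — applicable
  S \ del = {ontable(e)}
  ∪ add   = {clear(c), handempty, on(c,f), ontable(e)}

== RESULT ==
["clear(c)", "handempty", "on(c,f)", "ontable(e)"]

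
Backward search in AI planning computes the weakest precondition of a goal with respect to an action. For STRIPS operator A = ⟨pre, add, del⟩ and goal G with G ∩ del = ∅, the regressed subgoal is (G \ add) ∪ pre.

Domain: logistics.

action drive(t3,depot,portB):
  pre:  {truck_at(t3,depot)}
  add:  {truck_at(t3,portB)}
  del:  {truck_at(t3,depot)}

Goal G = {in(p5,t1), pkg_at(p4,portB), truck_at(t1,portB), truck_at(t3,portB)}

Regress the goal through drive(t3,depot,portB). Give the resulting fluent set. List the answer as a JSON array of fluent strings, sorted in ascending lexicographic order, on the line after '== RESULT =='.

Regress:
  G ∩ del = {}  (empty — regression defined)
  G \ add = {in(p5,t1), pkg_at(p4,portB), truck_at(t1,portB), truck_at(t3,portB)} \ {truck_at(t3,portB)} = {in(p5,t1), pkg_at(p4,portB), truck_at(t1,portB)}
  ∪ pre   = {in(p5,t1), pkg_at(p4,portB), truck_at(t1,portB)} ∪ {truck_at(t3,depot)}
          = {in(p5,t1), pkg_at(p4,portB), truck_at(t1,portB), truck_at(t3,depot)}

== RESULT ==
["in(p5,t1)", "pkg_at(p4,portB)", "truck_at(t1,portB)", "truck_at(t3,depot)"]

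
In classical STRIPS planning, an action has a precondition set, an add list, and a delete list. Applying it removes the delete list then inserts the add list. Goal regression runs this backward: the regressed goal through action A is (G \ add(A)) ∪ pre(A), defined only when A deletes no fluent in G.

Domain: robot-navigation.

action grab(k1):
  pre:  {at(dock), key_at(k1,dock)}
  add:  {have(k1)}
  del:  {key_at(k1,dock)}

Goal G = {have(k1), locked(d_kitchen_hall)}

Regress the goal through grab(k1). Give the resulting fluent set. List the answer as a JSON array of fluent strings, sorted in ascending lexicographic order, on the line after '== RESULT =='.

Regress:
  G ∩ del = {}  (empty — regression defined)
  G \ add = {have(k1), locked(d_kitchen_hall)} \ {have(k1)} = {locked(d_kitchen_hall)}
  ∪ pre   = {locked(d_kitchen_hall)} ∪ {at(dock), key_at(k1,dock)}
          = {at(dock), key_at(k1,dock), locked(d_kitchen_hall)}

== RESULT ==
["at(dock)", "key_at(k1,dock)", "locked(d_kitchen_hall)"]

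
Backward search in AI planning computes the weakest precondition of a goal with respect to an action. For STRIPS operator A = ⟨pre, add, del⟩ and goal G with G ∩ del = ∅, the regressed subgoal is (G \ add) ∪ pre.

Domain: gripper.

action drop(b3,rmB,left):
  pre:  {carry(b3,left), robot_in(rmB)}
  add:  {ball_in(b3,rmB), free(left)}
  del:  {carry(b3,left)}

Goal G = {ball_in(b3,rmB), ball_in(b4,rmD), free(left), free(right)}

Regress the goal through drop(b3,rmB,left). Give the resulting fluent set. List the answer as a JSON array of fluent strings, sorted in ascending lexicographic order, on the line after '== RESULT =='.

Compute (G \ add) ∪ pre:
  G ∩ del = {}  (empty — regression defined)
  G \ add = {ball_in(b3,rmB), ball_in(b4,rmD), free(left), free(right)} \ {ball_in(b3,rmB), free(left)} = {ball_in(b4,rmD), free(right)}
  ∪ pre   = {ball_in(b4,rmD), free(right)} ∪ {carry(b3,left), robot_in(rmB)}
          = {ball_in(b4,rmD), carry(b3,left), free(right), robot_in(rmB)}

== RESULT ==
["ball_in(b4,rmD)", "carry(b3,left)", "free(right)", "robot_in(rmB)"]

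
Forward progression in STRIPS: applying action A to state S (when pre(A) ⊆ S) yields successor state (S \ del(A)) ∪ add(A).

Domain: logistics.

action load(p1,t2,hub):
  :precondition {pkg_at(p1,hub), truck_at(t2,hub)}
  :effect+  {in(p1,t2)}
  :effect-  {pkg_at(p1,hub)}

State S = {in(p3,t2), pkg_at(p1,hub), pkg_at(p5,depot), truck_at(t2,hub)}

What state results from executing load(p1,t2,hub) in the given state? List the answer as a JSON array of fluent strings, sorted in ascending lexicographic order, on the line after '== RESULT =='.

Compute (S \ del) ∪ add:
  pre ⊆ S: {pkg_at(p1,hub), truck_at(t2,hub)} ⊆ S  — applicable
  S \ del = {in(p3,t2), pkg_at(p5,depot), truck_at(t2,hub)}
  ∪ add   = {in(p1,t2), in(p3,t2), pkg_at(p5,depot), truck_at(t2,hub)}

== RESULT ==
["in(p1,t2)", "in(p3,t2)", "pkg_at(p5,depot)", "truck_at(t2,hub)"]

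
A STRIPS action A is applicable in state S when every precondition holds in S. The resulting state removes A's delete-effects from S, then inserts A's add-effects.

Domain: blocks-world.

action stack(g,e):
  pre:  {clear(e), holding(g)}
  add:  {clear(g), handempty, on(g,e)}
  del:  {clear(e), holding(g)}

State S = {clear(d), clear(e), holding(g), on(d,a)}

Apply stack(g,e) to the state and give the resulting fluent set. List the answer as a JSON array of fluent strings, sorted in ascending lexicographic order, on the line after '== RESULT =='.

Compute (S \ del) ∪ add:
  pre ⊆ S: {clear(e), holding(g)} ⊆ S  — applicable
  S \ del = {clear(d), on(d,a)}
  ∪ add   = {clear(d), clear(g), handempty, on(d,a), on(g,e)}

== RESULT ==
["clear(d)", "clear(g)", "handempty", "on(d,a)", "on(g,e)"]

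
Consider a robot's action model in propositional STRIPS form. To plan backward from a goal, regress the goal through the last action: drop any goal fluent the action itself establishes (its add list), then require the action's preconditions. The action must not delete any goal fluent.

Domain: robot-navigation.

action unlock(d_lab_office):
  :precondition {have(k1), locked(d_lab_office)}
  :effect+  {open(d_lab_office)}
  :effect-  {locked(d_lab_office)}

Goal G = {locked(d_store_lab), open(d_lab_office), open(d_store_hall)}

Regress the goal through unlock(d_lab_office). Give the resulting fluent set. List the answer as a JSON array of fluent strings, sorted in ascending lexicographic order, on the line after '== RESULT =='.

Regress:
  G ∩ del = {}  (empty — regression defined)
  G \ add = {locked(d_store_lab), open(d_lab_office), open(d_store_hall)} \ {open(d_lab_office)} = {locked(d_store_lab), open(d_store_hall)}
  ∪ pre   = {locked(d_store_lab), open(d_store_hall)} ∪ {have(k1), locked(d_lab_office)}
          = {have(k1), locked(d_lab_office), locked(d_store_lab), open(d_store_hall)}

== RESULT ==
["have(k1)", "locked(d_lab_office)", "locked(d_store_lab)", "open(d_store_hall)"]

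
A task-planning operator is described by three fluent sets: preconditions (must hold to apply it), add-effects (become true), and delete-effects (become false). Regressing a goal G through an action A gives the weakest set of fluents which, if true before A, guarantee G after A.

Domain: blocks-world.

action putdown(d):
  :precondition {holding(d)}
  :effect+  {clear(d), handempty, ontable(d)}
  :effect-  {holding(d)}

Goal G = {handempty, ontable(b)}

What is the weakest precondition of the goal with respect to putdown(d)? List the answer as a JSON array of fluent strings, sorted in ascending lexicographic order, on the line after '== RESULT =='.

Compute (G \ add) ∪ pre:
  G ∩ del = {}  (empty — regression defined)
  G \ add = {handempty, ontable(b)} \ {clear(d), handempty, ontable(d)} = {ontable(b)}
  ∪ pre   = {ontable(b)} ∪ {holding(d)}
          = {holding(d), ontable(b)}

== RESULT ==
["holding(d)", "ontable(b)"]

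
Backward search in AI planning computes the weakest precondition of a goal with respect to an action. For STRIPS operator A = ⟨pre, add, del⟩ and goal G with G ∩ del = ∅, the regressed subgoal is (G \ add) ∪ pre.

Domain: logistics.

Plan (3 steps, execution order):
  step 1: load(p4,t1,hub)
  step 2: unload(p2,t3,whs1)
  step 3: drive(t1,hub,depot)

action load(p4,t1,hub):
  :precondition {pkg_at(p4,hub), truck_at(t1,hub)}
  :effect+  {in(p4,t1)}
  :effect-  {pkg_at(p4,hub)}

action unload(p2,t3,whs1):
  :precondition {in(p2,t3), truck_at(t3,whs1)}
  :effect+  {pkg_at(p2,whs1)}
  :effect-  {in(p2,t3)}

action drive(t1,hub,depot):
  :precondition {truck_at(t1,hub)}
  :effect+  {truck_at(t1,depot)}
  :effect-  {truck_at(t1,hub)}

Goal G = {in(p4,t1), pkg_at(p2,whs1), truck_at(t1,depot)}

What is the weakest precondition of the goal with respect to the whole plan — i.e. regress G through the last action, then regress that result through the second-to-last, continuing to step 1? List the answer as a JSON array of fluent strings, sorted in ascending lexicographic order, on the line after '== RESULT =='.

Regress step by step:
  through step 3 (drive(t1,hub,depot)): drop {truck_at(t1,depot)}, keep {in(p4,t1), pkg_at(p2,whs1)}, require {truck_at(t1,hub)}
    → {in(p4,t1), pkg_at(p2,whs1), truck_at(t1,hub)}
  through step 2 (unload(p2,t3,whs1)): drop {pkg_at(p2,whs1)}, keep {in(p4,t1), truck_at(t1,hub)}, require {in(p2,t3), truck_at(t3,whs1)}
    → {in(p2,t3), in(p4,t1), truck_at(t1,hub), truck_at(t3,whs1)}
  through step 1 (load(p4,t1,hub)): drop {in(p4,t1)}, keep {in(p2,t3), truck_at(t1,hub), truck_at(t3,whs1)}, require {pkg_at(p4,hub), truck_at(t1,hub)}
    → {in(p2,t3), pkg_at(p4,hub), truck_at(t1,hub), truck_at(t3,whs1)}

== RESULT ==
["in(p2,t3)", "pkg_at(p4,hub)", "truck_at(t1,hub)", "truck_at(t3,whs1)"]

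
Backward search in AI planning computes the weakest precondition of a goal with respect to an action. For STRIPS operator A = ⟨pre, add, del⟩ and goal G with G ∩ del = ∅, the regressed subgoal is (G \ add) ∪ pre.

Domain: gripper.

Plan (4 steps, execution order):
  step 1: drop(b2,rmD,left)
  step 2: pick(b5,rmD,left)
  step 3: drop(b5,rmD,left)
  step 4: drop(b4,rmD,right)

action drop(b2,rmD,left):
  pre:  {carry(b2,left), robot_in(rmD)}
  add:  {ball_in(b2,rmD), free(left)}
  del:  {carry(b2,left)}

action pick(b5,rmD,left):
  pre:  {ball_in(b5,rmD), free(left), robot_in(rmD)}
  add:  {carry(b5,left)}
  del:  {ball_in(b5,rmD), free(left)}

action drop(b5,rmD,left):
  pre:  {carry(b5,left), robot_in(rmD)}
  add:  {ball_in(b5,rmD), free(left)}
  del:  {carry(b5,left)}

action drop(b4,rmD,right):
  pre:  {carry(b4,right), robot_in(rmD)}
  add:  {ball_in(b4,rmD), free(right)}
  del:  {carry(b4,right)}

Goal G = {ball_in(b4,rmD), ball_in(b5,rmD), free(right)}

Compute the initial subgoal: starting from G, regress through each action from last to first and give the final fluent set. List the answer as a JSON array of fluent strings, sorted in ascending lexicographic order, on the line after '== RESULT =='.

Regress step by step:
  through step 4 (drop(b4,rmD,right)): drop {ball_in(b4,rmD), free(right)}, keep {ball_in(b5,rmD)}, require {carry(b4,right), robot_in(rmD)}
    → {ball_in(b5,rmD), carry(b4,right), robot_in(rmD)}
  through step 3 (drop(b5,rmD,left)): drop {ball_in(b5,rmD)}, keep {carry(b4,right), robot_in(rmD)}, require {carry(b5,left), robot_in(rmD)}
    → {carry(b4,right), carry(b5,left), robot_in(rmD)}
  through step 2 (pick(b5,rmD,left)): drop {carry(b5,left)}, keep {carry(b4,right), robot_in(rmD)}, require {ball_in(b5,rmD), free(left), robot_in(rmD)}
    → {ball_in(b5,rmD), carry(b4,right), free(left), robot_in(rmD)}
  through step 1 (drop(b2,rmD,left)): drop {free(left)}, keep {ball_in(b5,rmD), carry(b4,right), robot_in(rmD)}, require {carry(b2,left), robot_in(rmD)}
    → {ball_in(b5,rmD), carry(b2,left), carry(b4,right), robot_in(rmD)}

== RESULT ==
["ball_in(b5,rmD)", "carry(b2,left)", "carry(b4,right)", "robot_in(rmD)"]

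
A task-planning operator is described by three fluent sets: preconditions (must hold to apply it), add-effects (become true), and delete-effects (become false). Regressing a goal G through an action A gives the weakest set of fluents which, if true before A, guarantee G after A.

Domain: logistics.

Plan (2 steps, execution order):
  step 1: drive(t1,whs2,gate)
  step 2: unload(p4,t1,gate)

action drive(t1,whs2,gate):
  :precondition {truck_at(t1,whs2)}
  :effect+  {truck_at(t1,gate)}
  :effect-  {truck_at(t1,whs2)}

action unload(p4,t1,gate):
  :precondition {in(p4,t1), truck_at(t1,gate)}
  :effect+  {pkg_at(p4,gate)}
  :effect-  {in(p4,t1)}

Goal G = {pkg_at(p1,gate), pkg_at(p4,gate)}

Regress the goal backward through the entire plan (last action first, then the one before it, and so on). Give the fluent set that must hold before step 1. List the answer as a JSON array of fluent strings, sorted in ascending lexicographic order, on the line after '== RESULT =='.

Regress step by step:
  through step 2 (unload(p4,t1,gate)): drop {pkg_at(p4,gate)}, keep {pkg_at(p1,gate)}, require {in(p4,t1), truck_at(t1,gate)}
    → {in(p4,t1), pkg_at(p1,gate), truck_at(t1,gate)}
  through step 1 (drive(t1,whs2,gate)): drop {truck_at(t1,gate)}, keep {in(p4,t1), pkg_at(p1,gate)}, require {truck_at(t1,whs2)}
    → {in(p4,t1), pkg_at(p1,gate), truck_at(t1,whs2)}

== RESULT ==
["in(p4,t1)", "pkg_at(p1,gate)", "truck_at(t1,whs2)"]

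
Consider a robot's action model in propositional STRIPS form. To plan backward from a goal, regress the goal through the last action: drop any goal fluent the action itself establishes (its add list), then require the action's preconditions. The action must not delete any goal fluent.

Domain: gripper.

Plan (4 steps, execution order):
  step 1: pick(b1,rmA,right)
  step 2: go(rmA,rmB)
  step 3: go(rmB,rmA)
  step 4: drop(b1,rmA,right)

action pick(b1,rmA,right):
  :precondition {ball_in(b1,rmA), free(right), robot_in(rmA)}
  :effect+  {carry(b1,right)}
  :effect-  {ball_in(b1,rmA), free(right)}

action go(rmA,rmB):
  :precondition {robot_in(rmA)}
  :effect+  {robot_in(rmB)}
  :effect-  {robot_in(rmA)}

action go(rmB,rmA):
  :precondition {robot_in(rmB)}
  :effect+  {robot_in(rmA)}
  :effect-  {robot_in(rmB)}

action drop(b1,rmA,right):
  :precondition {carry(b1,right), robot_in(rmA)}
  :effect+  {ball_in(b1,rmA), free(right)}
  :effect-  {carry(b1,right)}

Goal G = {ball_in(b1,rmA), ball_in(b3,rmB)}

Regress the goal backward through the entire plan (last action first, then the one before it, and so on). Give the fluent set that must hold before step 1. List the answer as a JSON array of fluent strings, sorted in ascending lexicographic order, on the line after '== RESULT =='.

Regress step by step:
  through step 4 (drop(b1,rmA,right)): drop {ball_in(b1,rmA)}, keep {ball_in(b3,rmB)}, require {carry(b1,right), robot_in(rmA)}
    → {ball_in(b3,rmB), carry(b1,right), robot_in(rmA)}
  through step 3 (go(rmB,rmA)): drop {robot_in(rmA)}, keep {ball_in(b3,rmB), carry(b1,right)}, require {robot_in(rmB)}
    → {ball_in(b3,rmB), carry(b1,right), robot_in(rmB)}
  through step 2 (go(rmA,rmB)): drop {robot_in(rmB)}, keep {ball_in(b3,rmB), carry(b1,right)}, require {robot_in(rmA)}
    → {ball_in(b3,rmB), carry(b1,right), robot_in(rmA)}
  through step 1 (pick(b1,rmA,right)): drop {carry(b1,right)}, keep {ball_in(b3,rmB), robot_in(rmA)}, require {ball_in(b1,rmA), free(right), robot_in(rmA)}
    → {ball_in(b1,rmA), ball_in(b3,rmB), free(right), robot_in(rmA)}

== RESULT ==
["ball_in(b1,rmA)", "ball_in(b3,rmB)", "free(right)", "robot_in(rmA)"]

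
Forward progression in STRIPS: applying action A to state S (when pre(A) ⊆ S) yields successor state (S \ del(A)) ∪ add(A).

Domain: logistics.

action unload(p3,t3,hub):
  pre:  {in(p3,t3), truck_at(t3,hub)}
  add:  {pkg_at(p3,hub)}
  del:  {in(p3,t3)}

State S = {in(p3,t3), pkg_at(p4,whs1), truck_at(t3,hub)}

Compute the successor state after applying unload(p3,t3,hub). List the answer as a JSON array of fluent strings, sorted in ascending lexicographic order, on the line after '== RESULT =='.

Compute (S \ del) ∪ add:
  pre ⊆ S: {in(p3,t3), truck_at(t3,hub)} ⊆ S  — applicable
  S \ del = {pkg_at(p4,whs1), truck_at(t3,hub)}
  ∪ add   = {pkg_at(p3,hub), pkg_at(p4,whs1), truck_at(t3,hub)}

== RESULT ==
["pkg_at(p3,hub)", "pkg_at(p4,whs1)", "truck_at(t3,hub)"]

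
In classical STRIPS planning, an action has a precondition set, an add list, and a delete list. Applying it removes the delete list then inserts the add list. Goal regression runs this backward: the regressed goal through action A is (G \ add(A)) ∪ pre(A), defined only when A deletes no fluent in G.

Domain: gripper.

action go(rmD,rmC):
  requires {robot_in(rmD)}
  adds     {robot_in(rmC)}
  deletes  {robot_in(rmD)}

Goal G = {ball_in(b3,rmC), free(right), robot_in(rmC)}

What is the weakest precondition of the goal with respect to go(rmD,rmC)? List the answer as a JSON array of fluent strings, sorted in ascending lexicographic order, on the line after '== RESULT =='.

Regress:
  G ∩ del = {}  (empty — regression defined)
  G \ add = {ball_in(b3,rmC), free(right), robot_in(rmC)} \ {robot_in(rmC)} = {ball_in(b3,rmC), free(right)}
  ∪ pre   = {ball_in(b3,rmC), free(right)} ∪ {robot_in(rmD)}
          = {ball_in(b3,rmC), free(right), robot_in(rmD)}

== RESULT ==
["ball_in(b3,rmC)", "free(right)", "robot_in(rmD)"]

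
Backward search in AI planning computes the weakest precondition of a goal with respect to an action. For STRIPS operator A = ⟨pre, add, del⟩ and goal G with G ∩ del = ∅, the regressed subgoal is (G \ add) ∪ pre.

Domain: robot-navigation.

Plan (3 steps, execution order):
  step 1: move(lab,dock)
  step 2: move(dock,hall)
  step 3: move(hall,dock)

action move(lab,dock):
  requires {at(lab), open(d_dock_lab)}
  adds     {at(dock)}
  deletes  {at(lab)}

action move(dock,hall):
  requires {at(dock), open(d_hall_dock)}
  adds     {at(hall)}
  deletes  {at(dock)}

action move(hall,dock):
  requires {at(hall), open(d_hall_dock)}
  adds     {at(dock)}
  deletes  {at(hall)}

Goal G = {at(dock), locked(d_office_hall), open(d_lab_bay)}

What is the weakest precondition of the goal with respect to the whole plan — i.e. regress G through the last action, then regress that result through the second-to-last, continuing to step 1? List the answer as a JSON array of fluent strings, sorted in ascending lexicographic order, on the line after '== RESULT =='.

Regress step by step:
  through step 3 (move(hall,dock)): drop {at(dock)}, keep {locked(d_office_hall), open(d_lab_bay)}, require {at(hall), open(d_hall_dock)}
    → {at(hall), locked(d_office_hall), open(d_hall_dock), open(d_lab_bay)}
  through step 2 (move(dock,hall)): drop {at(hall)}, keep {locked(d_office_hall), open(d_hall_dock), open(d_lab_bay)}, require {at(dock), open(d_hall_dock)}
    → {at(dock), locked(d_office_hall), open(d_hall_dock), open(d_lab_bay)}
  through step 1 (move(lab,dock)): drop {at(dock)}, keep {locked(d_office_hall), open(d_hall_dock), open(d_lab_bay)}, require {at(lab), open(d_dock_lab)}
    → {at(lab), locked(d_office_hall), open(d_dock_lab), open(d_hall_dock), open(d_lab_bay)}

== RESULT ==
["at(lab)", "locked(d_office_hall)", "open(d_dock_lab)", "open(d_hall_dock)", "open(d_lab_bay)"]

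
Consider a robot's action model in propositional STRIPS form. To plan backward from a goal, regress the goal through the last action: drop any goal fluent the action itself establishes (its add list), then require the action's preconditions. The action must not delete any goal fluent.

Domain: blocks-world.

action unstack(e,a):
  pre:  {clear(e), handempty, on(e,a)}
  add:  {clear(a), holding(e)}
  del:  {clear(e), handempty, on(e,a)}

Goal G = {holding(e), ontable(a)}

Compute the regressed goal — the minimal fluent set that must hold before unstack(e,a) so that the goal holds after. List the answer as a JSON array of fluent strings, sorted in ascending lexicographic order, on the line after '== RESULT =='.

Regress:
  G ∩ del = {}  (empty — regression defined)
  G \ add = {holding(e), ontable(a)} \ {clear(a), holding(e)} = {ontable(a)}
  ∪ pre   = {ontable(a)} ∪ {clear(e), handempty, on(e,a)}
          = {clear(e), handempty, on(e,a), ontable(a)}

== RESULT ==
["clear(e)", "handempty", "on(e,a)", "ontable(a)"]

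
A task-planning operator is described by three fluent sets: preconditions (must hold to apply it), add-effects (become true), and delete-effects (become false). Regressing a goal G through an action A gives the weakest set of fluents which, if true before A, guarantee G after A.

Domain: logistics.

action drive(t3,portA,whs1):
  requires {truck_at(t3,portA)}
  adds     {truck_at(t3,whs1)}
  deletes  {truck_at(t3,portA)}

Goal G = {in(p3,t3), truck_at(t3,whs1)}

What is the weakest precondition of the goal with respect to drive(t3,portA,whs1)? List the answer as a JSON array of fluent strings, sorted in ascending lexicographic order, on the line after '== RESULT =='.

Regress:
  G ∩ del = {}  (empty — regression defined)
  G \ add = {in(p3,t3), truck_at(t3,whs1)} \ {truck_at(t3,whs1)} = {in(p3,t3)}
  ∪ pre   = {in(p3,t3)} ∪ {truck_at(t3,portA)}
          = {in(p3,t3), truck_at(t3,portA)}

== RESULT ==
["in(p3,t3)", "truck_at(t3,portA)"]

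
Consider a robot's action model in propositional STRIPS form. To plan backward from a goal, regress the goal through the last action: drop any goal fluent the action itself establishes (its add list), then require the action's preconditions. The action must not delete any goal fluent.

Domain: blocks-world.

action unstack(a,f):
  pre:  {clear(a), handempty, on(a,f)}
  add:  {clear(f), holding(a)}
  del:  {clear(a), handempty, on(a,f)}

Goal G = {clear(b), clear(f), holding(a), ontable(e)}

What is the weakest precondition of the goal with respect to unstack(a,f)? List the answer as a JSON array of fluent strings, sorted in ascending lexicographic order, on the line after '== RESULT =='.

Regress:
  G ∩ del = {}  (empty — regression defined)
  G \ add = {clear(b), clear(f), holding(a), ontable(e)} \ {clear(f), holding(a)} = {clear(b), ontable(e)}
  ∪ pre   = {clear(b), ontable(e)} ∪ {clear(a), handempty, on(a,f)}
          = {clear(a), clear(b), handempty, on(a,f), ontable(e)}

== RESULT ==
["clear(a)", "clear(b)", "handempty", "on(a,f)", "ontable(e)"]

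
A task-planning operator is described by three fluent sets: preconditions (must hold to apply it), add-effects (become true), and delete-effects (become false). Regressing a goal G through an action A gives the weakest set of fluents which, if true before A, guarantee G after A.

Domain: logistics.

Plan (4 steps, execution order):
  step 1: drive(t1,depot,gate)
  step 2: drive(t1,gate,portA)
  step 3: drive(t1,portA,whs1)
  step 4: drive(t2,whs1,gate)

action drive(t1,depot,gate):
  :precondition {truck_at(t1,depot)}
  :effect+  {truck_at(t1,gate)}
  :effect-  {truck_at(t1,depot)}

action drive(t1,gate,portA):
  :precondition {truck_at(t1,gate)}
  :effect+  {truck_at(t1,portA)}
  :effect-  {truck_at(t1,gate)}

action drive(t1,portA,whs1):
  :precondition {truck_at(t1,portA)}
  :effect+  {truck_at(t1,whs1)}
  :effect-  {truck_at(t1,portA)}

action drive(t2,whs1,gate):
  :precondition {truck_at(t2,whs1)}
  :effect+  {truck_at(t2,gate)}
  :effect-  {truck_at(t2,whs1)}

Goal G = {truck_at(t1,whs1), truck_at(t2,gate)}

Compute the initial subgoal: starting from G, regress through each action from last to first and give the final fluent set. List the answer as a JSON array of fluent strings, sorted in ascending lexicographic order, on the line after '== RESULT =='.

Regress step by step:
  through step 4 (drive(t2,whs1,gate)): drop {truck_at(t2,gate)}, keep {truck_at(t1,whs1)}, require {truck_at(t2,whs1)}
    → {truck_at(t1,whs1), truck_at(t2,whs1)}
  through step 3 (drive(t1,portA,whs1)): drop {truck_at(t1,whs1)}, keep {truck_at(t2,whs1)}, require {truck_at(t1,portA)}
    → {truck_at(t1,portA), truck_at(t2,whs1)}
  through step 2 (drive(t1,gate,portA)): drop {truck_at(t1,portA)}, keep {truck_at(t2,whs1)}, require {truck_at(t1,gate)}
    → {truck_at(t1,gate), truck_at(t2,whs1)}
  through step 1 (drive(t1,depot,gate)): drop {truck_at(t1,gate)}, keep {truck_at(t2,whs1)}, require {truck_at(t1,depot)}
    → {truck_at(t1,depot), truck_at(t2,whs1)}

== RESULT ==
["truck_at(t1,depot)", "truck_at(t2,whs1)"]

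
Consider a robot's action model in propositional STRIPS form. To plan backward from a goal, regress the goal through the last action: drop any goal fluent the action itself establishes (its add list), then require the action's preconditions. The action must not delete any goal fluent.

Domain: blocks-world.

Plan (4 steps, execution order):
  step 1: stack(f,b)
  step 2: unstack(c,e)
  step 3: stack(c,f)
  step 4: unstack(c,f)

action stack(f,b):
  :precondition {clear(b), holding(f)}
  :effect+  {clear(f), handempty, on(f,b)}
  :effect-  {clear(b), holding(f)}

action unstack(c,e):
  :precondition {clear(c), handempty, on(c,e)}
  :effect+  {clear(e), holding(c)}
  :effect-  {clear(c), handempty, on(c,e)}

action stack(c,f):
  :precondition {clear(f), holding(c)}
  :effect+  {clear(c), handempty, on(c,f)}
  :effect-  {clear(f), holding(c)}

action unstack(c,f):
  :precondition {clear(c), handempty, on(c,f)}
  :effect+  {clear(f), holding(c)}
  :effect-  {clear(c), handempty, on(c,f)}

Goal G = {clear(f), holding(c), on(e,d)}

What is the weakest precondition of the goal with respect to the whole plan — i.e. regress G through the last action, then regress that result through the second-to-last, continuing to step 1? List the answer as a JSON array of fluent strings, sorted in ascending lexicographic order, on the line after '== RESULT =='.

Regress step by step:
  through step 4 (unstack(c,f)): drop {clear(f), holding(c)}, keep {on(e,d)}, require {clear(c), handempty, on(c,f)}
    → {clear(c), handempty, on(c,f), on(e,d)}
  through step 3 (stack(c,f)): drop {clear(c), handempty, on(c,f)}, keep {on(e,d)}, require {clear(f), holding(c)}
    → {clear(f), holding(c), on(e,d)}
  through step 2 (unstack(c,e)): drop {holding(c)}, keep {clear(f), on(e,d)}, require {clear(c), handempty, on(c,e)}
    → {clear(c), clear(f), handempty, on(c,e), on(e,d)}
  through step 1 (stack(f,b)): drop {clear(f), handempty}, keep {clear(c), on(c,e), on(e,d)}, require {clear(b), holding(f)}
    → {clear(b), clear(c), holding(f), on(c,e), on(e,d)}

== RESULT ==
["clear(b)", "clear(c)", "holding(f)", "on(c,e)", "on(e,d)"]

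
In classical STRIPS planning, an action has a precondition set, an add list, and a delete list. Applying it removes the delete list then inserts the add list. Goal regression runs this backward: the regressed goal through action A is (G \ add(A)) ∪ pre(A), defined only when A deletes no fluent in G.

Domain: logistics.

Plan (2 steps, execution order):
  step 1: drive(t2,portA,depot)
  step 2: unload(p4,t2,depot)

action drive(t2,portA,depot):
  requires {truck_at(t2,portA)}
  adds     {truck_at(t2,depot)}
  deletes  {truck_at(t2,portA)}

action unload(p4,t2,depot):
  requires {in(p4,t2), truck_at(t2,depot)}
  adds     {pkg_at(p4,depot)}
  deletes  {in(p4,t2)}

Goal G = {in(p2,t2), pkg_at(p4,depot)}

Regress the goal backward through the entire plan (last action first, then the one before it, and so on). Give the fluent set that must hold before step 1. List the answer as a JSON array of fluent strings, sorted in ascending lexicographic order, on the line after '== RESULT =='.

Regress step by step:
  through step 2 (unload(p4,t2,depot)): drop {pkg_at(p4,depot)}, keep {in(p2,t2)}, require {in(p4,t2), truck_at(t2,depot)}
    → {in(p2,t2), in(p4,t2), truck_at(t2,depot)}
  through step 1 (drive(t2,portA,depot)): drop {truck_at(t2,depot)}, keep {in(p2,t2), in(p4,t2)}, require {truck_at(t2,portA)}
    → {in(p2,t2), in(p4,t2), truck_at(t2,portA)}

== RESULT ==
["in(p2,t2)", "in(p4,t2)", "truck_at(t2,portA)"]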